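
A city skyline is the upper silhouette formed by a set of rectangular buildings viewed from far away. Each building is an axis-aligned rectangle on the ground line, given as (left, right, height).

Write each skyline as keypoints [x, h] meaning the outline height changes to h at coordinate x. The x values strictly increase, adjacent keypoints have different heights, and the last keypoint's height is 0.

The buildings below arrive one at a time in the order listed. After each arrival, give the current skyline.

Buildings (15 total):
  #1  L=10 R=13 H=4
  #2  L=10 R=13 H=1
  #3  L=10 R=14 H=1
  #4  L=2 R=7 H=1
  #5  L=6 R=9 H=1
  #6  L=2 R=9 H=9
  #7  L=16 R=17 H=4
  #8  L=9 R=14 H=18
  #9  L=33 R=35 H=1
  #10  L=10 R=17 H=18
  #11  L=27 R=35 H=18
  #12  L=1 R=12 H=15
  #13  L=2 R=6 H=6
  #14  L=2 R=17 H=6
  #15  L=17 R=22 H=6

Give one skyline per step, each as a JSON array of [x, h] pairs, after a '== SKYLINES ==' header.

== SKYLINES ==
[[10,4],[13,0]]
[[10,4],[13,0]]
[[10,4],[13,1],[14,0]]
[[2,1],[7,0],[10,4],[13,1],[14,0]]
[[2,1],[9,0],[10,4],[13,1],[14,0]]
[[2,9],[9,0],[10,4],[13,1],[14,0]]
[[2,9],[9,0],[10,4],[13,1],[14,0],[16,4],[17,0]]
[[2,9],[9,18],[14,0],[16,4],[17,0]]
[[2,9],[9,18],[14,0],[16,4],[17,0],[33,1],[35,0]]
[[2,9],[9,18],[17,0],[33,1],[35,0]]
[[2,9],[9,18],[17,0],[27,18],[35,0]]
[[1,15],[9,18],[17,0],[27,18],[35,0]]
[[1,15],[9,18],[17,0],[27,18],[35,0]]
[[1,15],[9,18],[17,0],[27,18],[35,0]]
[[1,15],[9,18],[17,6],[22,0],[27,18],[35,0]]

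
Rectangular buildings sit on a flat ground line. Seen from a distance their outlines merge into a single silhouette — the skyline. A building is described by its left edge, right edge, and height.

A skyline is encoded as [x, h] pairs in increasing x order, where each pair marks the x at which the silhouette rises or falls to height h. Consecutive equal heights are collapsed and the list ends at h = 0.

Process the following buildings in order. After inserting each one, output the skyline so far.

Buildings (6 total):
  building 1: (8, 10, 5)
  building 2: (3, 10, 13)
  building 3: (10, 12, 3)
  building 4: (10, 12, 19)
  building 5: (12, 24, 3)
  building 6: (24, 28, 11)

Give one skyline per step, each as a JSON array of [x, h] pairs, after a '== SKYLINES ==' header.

== SKYLINES ==
[[8,5],[10,0]]
[[3,13],[10,0]]
[[3,13],[10,3],[12,0]]
[[3,13],[10,19],[12,0]]
[[3,13],[10,19],[12,3],[24,0]]
[[3,13],[10,19],[12,3],[24,11],[28,0]]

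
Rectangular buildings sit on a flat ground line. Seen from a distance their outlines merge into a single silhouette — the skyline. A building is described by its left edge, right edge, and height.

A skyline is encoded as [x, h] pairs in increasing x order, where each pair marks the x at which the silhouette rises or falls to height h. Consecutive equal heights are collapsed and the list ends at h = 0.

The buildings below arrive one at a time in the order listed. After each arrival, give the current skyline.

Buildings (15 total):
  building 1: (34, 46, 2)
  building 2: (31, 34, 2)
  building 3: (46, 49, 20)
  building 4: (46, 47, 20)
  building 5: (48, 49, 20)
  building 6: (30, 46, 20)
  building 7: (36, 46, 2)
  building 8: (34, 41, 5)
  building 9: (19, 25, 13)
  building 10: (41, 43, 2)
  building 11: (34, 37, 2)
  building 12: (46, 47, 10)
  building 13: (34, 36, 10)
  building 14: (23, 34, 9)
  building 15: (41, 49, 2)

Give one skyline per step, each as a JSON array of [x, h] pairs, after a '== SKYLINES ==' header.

== SKYLINES ==
[[34,2],[46,0]]
[[31,2],[46,0]]
[[31,2],[46,20],[49,0]]
[[31,2],[46,20],[49,0]]
[[31,2],[46,20],[49,0]]
[[30,20],[49,0]]
[[30,20],[49,0]]
[[30,20],[49,0]]
[[19,13],[25,0],[30,20],[49,0]]
[[19,13],[25,0],[30,20],[49,0]]
[[19,13],[25,0],[30,20],[49,0]]
[[19,13],[25,0],[30,20],[49,0]]
[[19,13],[25,0],[30,20],[49,0]]
[[19,13],[25,9],[30,20],[49,0]]
[[19,13],[25,9],[30,20],[49,0]]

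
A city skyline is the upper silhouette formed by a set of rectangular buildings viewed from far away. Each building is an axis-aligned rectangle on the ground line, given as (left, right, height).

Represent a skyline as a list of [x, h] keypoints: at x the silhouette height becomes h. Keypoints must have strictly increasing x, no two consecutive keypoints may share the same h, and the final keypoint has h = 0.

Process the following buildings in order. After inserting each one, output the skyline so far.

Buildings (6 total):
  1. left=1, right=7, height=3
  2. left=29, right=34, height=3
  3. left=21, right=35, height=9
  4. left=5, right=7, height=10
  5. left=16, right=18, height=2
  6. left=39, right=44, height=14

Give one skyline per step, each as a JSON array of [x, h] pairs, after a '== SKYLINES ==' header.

== SKYLINES ==
[[1,3],[7,0]]
[[1,3],[7,0],[29,3],[34,0]]
[[1,3],[7,0],[21,9],[35,0]]
[[1,3],[5,10],[7,0],[21,9],[35,0]]
[[1,3],[5,10],[7,0],[16,2],[18,0],[21,9],[35,0]]
[[1,3],[5,10],[7,0],[16,2],[18,0],[21,9],[35,0],[39,14],[44,0]]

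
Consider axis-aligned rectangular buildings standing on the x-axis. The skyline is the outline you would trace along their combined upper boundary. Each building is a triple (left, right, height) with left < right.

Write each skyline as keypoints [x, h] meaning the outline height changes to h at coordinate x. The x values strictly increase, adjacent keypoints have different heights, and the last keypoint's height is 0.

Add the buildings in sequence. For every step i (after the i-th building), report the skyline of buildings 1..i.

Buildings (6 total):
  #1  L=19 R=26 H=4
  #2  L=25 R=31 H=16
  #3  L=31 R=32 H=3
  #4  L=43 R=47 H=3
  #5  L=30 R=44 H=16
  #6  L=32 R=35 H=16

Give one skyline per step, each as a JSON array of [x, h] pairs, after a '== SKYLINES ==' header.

== SKYLINES ==
[[19,4],[26,0]]
[[19,4],[25,16],[31,0]]
[[19,4],[25,16],[31,3],[32,0]]
[[19,4],[25,16],[31,3],[32,0],[43,3],[47,0]]
[[19,4],[25,16],[44,3],[47,0]]
[[19,4],[25,16],[44,3],[47,0]]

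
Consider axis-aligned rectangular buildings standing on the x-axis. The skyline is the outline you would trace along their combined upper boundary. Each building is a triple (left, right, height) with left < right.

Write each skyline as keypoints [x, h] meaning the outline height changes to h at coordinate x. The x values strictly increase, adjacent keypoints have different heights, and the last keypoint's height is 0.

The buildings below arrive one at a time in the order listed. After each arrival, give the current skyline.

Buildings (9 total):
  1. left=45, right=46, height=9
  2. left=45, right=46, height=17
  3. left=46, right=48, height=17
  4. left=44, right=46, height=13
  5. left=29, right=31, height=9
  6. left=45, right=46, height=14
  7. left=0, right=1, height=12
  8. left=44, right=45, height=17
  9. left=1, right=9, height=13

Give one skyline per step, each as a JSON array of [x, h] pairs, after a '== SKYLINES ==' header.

== SKYLINES ==
[[45,9],[46,0]]
[[45,17],[46,0]]
[[45,17],[48,0]]
[[44,13],[45,17],[48,0]]
[[29,9],[31,0],[44,13],[45,17],[48,0]]
[[29,9],[31,0],[44,13],[45,17],[48,0]]
[[0,12],[1,0],[29,9],[31,0],[44,13],[45,17],[48,0]]
[[0,12],[1,0],[29,9],[31,0],[44,17],[48,0]]
[[0,12],[1,13],[9,0],[29,9],[31,0],[44,17],[48,0]]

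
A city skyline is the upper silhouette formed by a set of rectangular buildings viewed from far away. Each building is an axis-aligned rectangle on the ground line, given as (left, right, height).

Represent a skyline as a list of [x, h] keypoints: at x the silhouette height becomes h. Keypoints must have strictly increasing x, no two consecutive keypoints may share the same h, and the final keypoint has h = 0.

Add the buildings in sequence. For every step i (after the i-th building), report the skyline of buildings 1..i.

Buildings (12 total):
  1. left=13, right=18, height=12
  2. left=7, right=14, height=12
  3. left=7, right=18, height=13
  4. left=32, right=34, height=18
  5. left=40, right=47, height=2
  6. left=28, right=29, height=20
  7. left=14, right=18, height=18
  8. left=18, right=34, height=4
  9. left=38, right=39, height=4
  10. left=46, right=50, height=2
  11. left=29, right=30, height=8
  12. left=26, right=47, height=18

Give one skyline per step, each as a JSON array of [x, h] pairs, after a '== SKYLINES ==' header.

== SKYLINES ==
[[13,12],[18,0]]
[[7,12],[18,0]]
[[7,13],[18,0]]
[[7,13],[18,0],[32,18],[34,0]]
[[7,13],[18,0],[32,18],[34,0],[40,2],[47,0]]
[[7,13],[18,0],[28,20],[29,0],[32,18],[34,0],[40,2],[47,0]]
[[7,13],[14,18],[18,0],[28,20],[29,0],[32,18],[34,0],[40,2],[47,0]]
[[7,13],[14,18],[18,4],[28,20],[29,4],[32,18],[34,0],[40,2],[47,0]]
[[7,13],[14,18],[18,4],[28,20],[29,4],[32,18],[34,0],[38,4],[39,0],[40,2],[47,0]]
[[7,13],[14,18],[18,4],[28,20],[29,4],[32,18],[34,0],[38,4],[39,0],[40,2],[50,0]]
[[7,13],[14,18],[18,4],[28,20],[29,8],[30,4],[32,18],[34,0],[38,4],[39,0],[40,2],[50,0]]
[[7,13],[14,18],[18,4],[26,18],[28,20],[29,18],[47,2],[50,0]]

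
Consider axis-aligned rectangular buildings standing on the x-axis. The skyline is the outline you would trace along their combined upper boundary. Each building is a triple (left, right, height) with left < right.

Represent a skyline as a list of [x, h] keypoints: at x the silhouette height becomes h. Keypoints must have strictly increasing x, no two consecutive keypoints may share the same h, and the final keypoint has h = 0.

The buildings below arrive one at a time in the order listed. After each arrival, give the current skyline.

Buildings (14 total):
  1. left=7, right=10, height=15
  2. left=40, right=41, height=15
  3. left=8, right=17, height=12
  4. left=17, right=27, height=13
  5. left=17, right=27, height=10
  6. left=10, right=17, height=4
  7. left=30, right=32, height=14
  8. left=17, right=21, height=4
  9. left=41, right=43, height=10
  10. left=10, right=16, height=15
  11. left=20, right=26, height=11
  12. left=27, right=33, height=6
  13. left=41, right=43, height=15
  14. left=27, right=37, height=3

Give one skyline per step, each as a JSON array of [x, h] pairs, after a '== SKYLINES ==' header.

== SKYLINES ==
[[7,15],[10,0]]
[[7,15],[10,0],[40,15],[41,0]]
[[7,15],[10,12],[17,0],[40,15],[41,0]]
[[7,15],[10,12],[17,13],[27,0],[40,15],[41,0]]
[[7,15],[10,12],[17,13],[27,0],[40,15],[41,0]]
[[7,15],[10,12],[17,13],[27,0],[40,15],[41,0]]
[[7,15],[10,12],[17,13],[27,0],[30,14],[32,0],[40,15],[41,0]]
[[7,15],[10,12],[17,13],[27,0],[30,14],[32,0],[40,15],[41,0]]
[[7,15],[10,12],[17,13],[27,0],[30,14],[32,0],[40,15],[41,10],[43,0]]
[[7,15],[16,12],[17,13],[27,0],[30,14],[32,0],[40,15],[41,10],[43,0]]
[[7,15],[16,12],[17,13],[27,0],[30,14],[32,0],[40,15],[41,10],[43,0]]
[[7,15],[16,12],[17,13],[27,6],[30,14],[32,6],[33,0],[40,15],[41,10],[43,0]]
[[7,15],[16,12],[17,13],[27,6],[30,14],[32,6],[33,0],[40,15],[43,0]]
[[7,15],[16,12],[17,13],[27,6],[30,14],[32,6],[33,3],[37,0],[40,15],[43,0]]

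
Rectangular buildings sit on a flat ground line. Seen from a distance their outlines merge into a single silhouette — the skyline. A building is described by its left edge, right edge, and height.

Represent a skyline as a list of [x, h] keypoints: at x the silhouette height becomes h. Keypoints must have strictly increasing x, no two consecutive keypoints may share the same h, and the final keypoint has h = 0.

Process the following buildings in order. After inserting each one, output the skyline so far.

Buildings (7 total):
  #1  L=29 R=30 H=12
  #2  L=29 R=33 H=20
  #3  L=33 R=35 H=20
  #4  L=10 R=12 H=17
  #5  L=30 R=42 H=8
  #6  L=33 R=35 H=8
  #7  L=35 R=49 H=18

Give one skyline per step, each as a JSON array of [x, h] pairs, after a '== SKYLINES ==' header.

== SKYLINES ==
[[29,12],[30,0]]
[[29,20],[33,0]]
[[29,20],[35,0]]
[[10,17],[12,0],[29,20],[35,0]]
[[10,17],[12,0],[29,20],[35,8],[42,0]]
[[10,17],[12,0],[29,20],[35,8],[42,0]]
[[10,17],[12,0],[29,20],[35,18],[49,0]]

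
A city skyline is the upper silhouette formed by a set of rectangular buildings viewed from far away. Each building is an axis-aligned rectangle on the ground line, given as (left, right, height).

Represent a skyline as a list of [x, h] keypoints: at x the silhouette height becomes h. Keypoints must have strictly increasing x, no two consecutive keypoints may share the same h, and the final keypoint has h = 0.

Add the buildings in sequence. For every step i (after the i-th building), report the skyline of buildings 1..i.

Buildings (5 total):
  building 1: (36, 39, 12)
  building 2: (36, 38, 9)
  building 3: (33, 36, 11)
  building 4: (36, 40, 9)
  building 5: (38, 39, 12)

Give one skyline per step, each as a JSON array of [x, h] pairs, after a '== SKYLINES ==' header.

== SKYLINES ==
[[36,12],[39,0]]
[[36,12],[39,0]]
[[33,11],[36,12],[39,0]]
[[33,11],[36,12],[39,9],[40,0]]
[[33,11],[36,12],[39,9],[40,0]]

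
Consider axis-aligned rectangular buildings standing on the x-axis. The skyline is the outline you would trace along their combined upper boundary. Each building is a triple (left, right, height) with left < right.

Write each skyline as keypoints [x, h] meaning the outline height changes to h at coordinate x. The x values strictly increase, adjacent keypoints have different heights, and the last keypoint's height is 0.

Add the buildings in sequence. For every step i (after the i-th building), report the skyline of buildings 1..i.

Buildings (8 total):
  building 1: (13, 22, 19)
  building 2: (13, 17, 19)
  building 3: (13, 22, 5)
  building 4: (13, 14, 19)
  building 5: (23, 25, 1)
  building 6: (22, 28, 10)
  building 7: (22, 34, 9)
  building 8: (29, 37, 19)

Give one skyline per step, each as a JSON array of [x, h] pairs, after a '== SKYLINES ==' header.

== SKYLINES ==
[[13,19],[22,0]]
[[13,19],[22,0]]
[[13,19],[22,0]]
[[13,19],[22,0]]
[[13,19],[22,0],[23,1],[25,0]]
[[13,19],[22,10],[28,0]]
[[13,19],[22,10],[28,9],[34,0]]
[[13,19],[22,10],[28,9],[29,19],[37,0]]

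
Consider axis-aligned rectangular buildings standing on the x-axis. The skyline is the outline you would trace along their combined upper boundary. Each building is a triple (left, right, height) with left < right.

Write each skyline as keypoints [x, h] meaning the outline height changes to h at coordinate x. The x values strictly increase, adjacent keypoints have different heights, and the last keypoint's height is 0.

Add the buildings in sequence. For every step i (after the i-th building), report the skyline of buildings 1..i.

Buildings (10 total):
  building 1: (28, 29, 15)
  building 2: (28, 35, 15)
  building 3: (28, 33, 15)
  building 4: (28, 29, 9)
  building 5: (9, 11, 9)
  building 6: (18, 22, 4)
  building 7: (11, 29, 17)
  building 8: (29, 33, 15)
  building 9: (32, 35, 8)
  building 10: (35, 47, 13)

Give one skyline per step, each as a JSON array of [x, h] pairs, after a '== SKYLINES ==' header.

== SKYLINES ==
[[28,15],[29,0]]
[[28,15],[35,0]]
[[28,15],[35,0]]
[[28,15],[35,0]]
[[9,9],[11,0],[28,15],[35,0]]
[[9,9],[11,0],[18,4],[22,0],[28,15],[35,0]]
[[9,9],[11,17],[29,15],[35,0]]
[[9,9],[11,17],[29,15],[35,0]]
[[9,9],[11,17],[29,15],[35,0]]
[[9,9],[11,17],[29,15],[35,13],[47,0]]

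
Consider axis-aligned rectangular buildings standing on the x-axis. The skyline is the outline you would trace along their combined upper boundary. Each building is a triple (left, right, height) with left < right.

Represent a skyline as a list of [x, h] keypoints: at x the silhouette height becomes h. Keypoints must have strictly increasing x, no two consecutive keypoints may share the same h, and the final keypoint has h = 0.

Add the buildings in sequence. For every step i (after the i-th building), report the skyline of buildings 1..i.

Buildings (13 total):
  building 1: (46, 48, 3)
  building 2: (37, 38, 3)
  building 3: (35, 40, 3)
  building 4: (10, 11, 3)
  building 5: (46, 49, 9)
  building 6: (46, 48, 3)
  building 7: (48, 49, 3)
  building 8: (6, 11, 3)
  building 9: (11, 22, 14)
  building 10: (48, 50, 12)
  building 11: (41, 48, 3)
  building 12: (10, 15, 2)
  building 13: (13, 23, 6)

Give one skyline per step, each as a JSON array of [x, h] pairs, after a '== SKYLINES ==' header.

== SKYLINES ==
[[46,3],[48,0]]
[[37,3],[38,0],[46,3],[48,0]]
[[35,3],[40,0],[46,3],[48,0]]
[[10,3],[11,0],[35,3],[40,0],[46,3],[48,0]]
[[10,3],[11,0],[35,3],[40,0],[46,9],[49,0]]
[[10,3],[11,0],[35,3],[40,0],[46,9],[49,0]]
[[10,3],[11,0],[35,3],[40,0],[46,9],[49,0]]
[[6,3],[11,0],[35,3],[40,0],[46,9],[49,0]]
[[6,3],[11,14],[22,0],[35,3],[40,0],[46,9],[49,0]]
[[6,3],[11,14],[22,0],[35,3],[40,0],[46,9],[48,12],[50,0]]
[[6,3],[11,14],[22,0],[35,3],[40,0],[41,3],[46,9],[48,12],[50,0]]
[[6,3],[11,14],[22,0],[35,3],[40,0],[41,3],[46,9],[48,12],[50,0]]
[[6,3],[11,14],[22,6],[23,0],[35,3],[40,0],[41,3],[46,9],[48,12],[50,0]]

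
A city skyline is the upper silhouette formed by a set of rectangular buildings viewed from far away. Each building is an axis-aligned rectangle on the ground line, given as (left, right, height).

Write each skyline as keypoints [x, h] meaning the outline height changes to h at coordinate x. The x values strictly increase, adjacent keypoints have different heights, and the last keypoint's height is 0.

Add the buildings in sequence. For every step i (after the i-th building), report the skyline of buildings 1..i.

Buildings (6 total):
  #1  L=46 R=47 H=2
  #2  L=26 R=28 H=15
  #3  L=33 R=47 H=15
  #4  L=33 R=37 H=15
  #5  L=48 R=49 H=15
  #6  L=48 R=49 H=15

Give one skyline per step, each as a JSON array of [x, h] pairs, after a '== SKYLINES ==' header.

== SKYLINES ==
[[46,2],[47,0]]
[[26,15],[28,0],[46,2],[47,0]]
[[26,15],[28,0],[33,15],[47,0]]
[[26,15],[28,0],[33,15],[47,0]]
[[26,15],[28,0],[33,15],[47,0],[48,15],[49,0]]
[[26,15],[28,0],[33,15],[47,0],[48,15],[49,0]]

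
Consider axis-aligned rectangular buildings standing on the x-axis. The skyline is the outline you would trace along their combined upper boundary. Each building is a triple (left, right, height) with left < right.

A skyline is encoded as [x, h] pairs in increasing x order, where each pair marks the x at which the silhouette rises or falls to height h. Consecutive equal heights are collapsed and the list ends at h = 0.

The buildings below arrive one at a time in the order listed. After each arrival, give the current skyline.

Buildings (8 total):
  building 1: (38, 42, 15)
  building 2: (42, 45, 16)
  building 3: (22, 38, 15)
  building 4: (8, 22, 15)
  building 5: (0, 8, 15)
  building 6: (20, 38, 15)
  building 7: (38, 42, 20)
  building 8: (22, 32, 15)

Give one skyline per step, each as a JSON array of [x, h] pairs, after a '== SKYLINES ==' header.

== SKYLINES ==
[[38,15],[42,0]]
[[38,15],[42,16],[45,0]]
[[22,15],[42,16],[45,0]]
[[8,15],[42,16],[45,0]]
[[0,15],[42,16],[45,0]]
[[0,15],[42,16],[45,0]]
[[0,15],[38,20],[42,16],[45,0]]
[[0,15],[38,20],[42,16],[45,0]]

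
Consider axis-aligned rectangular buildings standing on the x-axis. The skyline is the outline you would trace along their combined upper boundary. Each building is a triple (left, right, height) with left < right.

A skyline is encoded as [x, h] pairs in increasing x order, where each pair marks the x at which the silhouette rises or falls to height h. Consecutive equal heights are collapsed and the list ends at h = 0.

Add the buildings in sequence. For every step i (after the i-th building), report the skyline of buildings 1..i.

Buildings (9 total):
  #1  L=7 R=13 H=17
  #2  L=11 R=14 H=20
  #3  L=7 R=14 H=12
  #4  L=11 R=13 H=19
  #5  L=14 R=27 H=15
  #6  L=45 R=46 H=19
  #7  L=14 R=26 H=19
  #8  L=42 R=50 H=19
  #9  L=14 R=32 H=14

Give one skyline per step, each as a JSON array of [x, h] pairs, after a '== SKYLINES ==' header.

== SKYLINES ==
[[7,17],[13,0]]
[[7,17],[11,20],[14,0]]
[[7,17],[11,20],[14,0]]
[[7,17],[11,20],[14,0]]
[[7,17],[11,20],[14,15],[27,0]]
[[7,17],[11,20],[14,15],[27,0],[45,19],[46,0]]
[[7,17],[11,20],[14,19],[26,15],[27,0],[45,19],[46,0]]
[[7,17],[11,20],[14,19],[26,15],[27,0],[42,19],[50,0]]
[[7,17],[11,20],[14,19],[26,15],[27,14],[32,0],[42,19],[50,0]]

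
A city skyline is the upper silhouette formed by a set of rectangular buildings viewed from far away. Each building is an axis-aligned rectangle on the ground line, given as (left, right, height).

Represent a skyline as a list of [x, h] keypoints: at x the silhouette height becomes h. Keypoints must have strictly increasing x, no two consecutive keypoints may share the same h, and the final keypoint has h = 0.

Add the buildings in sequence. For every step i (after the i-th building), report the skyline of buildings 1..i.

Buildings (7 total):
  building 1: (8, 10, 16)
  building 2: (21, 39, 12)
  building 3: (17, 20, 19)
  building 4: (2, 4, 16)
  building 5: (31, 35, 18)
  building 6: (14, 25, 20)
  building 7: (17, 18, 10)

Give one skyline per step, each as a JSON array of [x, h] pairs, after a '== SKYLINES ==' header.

== SKYLINES ==
[[8,16],[10,0]]
[[8,16],[10,0],[21,12],[39,0]]
[[8,16],[10,0],[17,19],[20,0],[21,12],[39,0]]
[[2,16],[4,0],[8,16],[10,0],[17,19],[20,0],[21,12],[39,0]]
[[2,16],[4,0],[8,16],[10,0],[17,19],[20,0],[21,12],[31,18],[35,12],[39,0]]
[[2,16],[4,0],[8,16],[10,0],[14,20],[25,12],[31,18],[35,12],[39,0]]
[[2,16],[4,0],[8,16],[10,0],[14,20],[25,12],[31,18],[35,12],[39,0]]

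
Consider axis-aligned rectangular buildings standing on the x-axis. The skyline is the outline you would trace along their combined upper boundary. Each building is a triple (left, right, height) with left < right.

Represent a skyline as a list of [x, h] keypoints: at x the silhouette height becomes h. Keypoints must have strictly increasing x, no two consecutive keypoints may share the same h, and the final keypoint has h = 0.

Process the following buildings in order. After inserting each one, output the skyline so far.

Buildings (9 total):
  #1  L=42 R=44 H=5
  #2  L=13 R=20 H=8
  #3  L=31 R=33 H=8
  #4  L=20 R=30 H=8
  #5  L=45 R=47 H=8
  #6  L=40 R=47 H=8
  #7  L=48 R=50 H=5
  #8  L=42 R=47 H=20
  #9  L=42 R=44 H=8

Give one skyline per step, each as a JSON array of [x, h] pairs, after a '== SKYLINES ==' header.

== SKYLINES ==
[[42,5],[44,0]]
[[13,8],[20,0],[42,5],[44,0]]
[[13,8],[20,0],[31,8],[33,0],[42,5],[44,0]]
[[13,8],[30,0],[31,8],[33,0],[42,5],[44,0]]
[[13,8],[30,0],[31,8],[33,0],[42,5],[44,0],[45,8],[47,0]]
[[13,8],[30,0],[31,8],[33,0],[40,8],[47,0]]
[[13,8],[30,0],[31,8],[33,0],[40,8],[47,0],[48,5],[50,0]]
[[13,8],[30,0],[31,8],[33,0],[40,8],[42,20],[47,0],[48,5],[50,0]]
[[13,8],[30,0],[31,8],[33,0],[40,8],[42,20],[47,0],[48,5],[50,0]]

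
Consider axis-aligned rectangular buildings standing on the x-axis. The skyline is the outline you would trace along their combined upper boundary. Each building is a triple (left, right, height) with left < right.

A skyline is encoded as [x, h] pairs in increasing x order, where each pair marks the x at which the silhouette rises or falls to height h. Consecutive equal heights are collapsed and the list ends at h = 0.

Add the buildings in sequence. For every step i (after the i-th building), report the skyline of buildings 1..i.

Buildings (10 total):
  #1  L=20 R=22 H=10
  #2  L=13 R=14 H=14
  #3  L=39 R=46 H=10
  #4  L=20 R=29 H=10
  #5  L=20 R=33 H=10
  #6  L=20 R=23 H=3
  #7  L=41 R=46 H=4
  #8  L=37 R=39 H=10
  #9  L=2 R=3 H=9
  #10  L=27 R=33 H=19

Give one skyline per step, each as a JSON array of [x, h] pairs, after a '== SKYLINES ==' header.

== SKYLINES ==
[[20,10],[22,0]]
[[13,14],[14,0],[20,10],[22,0]]
[[13,14],[14,0],[20,10],[22,0],[39,10],[46,0]]
[[13,14],[14,0],[20,10],[29,0],[39,10],[46,0]]
[[13,14],[14,0],[20,10],[33,0],[39,10],[46,0]]
[[13,14],[14,0],[20,10],[33,0],[39,10],[46,0]]
[[13,14],[14,0],[20,10],[33,0],[39,10],[46,0]]
[[13,14],[14,0],[20,10],[33,0],[37,10],[46,0]]
[[2,9],[3,0],[13,14],[14,0],[20,10],[33,0],[37,10],[46,0]]
[[2,9],[3,0],[13,14],[14,0],[20,10],[27,19],[33,0],[37,10],[46,0]]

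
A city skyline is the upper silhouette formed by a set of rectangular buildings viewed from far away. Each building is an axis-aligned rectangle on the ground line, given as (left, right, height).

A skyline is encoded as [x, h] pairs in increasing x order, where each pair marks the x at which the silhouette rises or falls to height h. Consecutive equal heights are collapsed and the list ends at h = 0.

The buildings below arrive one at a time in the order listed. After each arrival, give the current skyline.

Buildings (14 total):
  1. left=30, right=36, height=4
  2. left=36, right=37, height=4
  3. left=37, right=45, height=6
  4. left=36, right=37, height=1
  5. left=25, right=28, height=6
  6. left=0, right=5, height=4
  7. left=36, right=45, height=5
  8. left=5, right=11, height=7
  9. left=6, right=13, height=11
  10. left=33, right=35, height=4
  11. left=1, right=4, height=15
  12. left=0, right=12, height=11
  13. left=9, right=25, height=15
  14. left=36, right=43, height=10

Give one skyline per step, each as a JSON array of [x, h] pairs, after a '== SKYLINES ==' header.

== SKYLINES ==
[[30,4],[36,0]]
[[30,4],[37,0]]
[[30,4],[37,6],[45,0]]
[[30,4],[37,6],[45,0]]
[[25,6],[28,0],[30,4],[37,6],[45,0]]
[[0,4],[5,0],[25,6],[28,0],[30,4],[37,6],[45,0]]
[[0,4],[5,0],[25,6],[28,0],[30,4],[36,5],[37,6],[45,0]]
[[0,4],[5,7],[11,0],[25,6],[28,0],[30,4],[36,5],[37,6],[45,0]]
[[0,4],[5,7],[6,11],[13,0],[25,6],[28,0],[30,4],[36,5],[37,6],[45,0]]
[[0,4],[5,7],[6,11],[13,0],[25,6],[28,0],[30,4],[36,5],[37,6],[45,0]]
[[0,4],[1,15],[4,4],[5,7],[6,11],[13,0],[25,6],[28,0],[30,4],[36,5],[37,6],[45,0]]
[[0,11],[1,15],[4,11],[13,0],[25,6],[28,0],[30,4],[36,5],[37,6],[45,0]]
[[0,11],[1,15],[4,11],[9,15],[25,6],[28,0],[30,4],[36,5],[37,6],[45,0]]
[[0,11],[1,15],[4,11],[9,15],[25,6],[28,0],[30,4],[36,10],[43,6],[45,0]]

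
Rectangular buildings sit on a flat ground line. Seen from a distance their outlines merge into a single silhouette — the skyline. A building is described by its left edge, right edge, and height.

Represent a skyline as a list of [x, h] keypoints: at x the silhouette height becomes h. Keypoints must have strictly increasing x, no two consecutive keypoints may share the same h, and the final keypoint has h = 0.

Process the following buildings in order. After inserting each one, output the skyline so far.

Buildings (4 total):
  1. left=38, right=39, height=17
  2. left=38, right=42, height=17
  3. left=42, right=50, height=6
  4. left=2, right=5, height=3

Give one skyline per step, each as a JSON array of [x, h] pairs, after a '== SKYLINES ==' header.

== SKYLINES ==
[[38,17],[39,0]]
[[38,17],[42,0]]
[[38,17],[42,6],[50,0]]
[[2,3],[5,0],[38,17],[42,6],[50,0]]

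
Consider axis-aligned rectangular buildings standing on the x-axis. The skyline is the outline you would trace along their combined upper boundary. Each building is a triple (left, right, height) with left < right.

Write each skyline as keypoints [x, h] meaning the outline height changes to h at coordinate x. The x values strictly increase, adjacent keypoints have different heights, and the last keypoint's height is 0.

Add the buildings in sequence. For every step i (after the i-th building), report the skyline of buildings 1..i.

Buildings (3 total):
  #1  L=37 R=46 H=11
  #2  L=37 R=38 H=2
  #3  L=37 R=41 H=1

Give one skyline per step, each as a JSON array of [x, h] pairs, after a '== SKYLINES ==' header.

== SKYLINES ==
[[37,11],[46,0]]
[[37,11],[46,0]]
[[37,11],[46,0]]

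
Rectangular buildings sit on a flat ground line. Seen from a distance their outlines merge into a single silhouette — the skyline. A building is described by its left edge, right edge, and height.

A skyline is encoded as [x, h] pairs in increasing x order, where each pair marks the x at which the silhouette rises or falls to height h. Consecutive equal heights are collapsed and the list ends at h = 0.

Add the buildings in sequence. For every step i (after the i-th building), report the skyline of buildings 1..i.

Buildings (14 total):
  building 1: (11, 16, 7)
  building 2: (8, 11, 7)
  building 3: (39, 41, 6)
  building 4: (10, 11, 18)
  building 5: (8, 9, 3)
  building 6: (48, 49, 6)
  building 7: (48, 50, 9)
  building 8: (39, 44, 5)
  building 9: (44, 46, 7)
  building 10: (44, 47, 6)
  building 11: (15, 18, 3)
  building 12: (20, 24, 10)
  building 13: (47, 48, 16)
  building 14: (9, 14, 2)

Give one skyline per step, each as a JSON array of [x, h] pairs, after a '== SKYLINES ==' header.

== SKYLINES ==
[[11,7],[16,0]]
[[8,7],[16,0]]
[[8,7],[16,0],[39,6],[41,0]]
[[8,7],[10,18],[11,7],[16,0],[39,6],[41,0]]
[[8,7],[10,18],[11,7],[16,0],[39,6],[41,0]]
[[8,7],[10,18],[11,7],[16,0],[39,6],[41,0],[48,6],[49,0]]
[[8,7],[10,18],[11,7],[16,0],[39,6],[41,0],[48,9],[50,0]]
[[8,7],[10,18],[11,7],[16,0],[39,6],[41,5],[44,0],[48,9],[50,0]]
[[8,7],[10,18],[11,7],[16,0],[39,6],[41,5],[44,7],[46,0],[48,9],[50,0]]
[[8,7],[10,18],[11,7],[16,0],[39,6],[41,5],[44,7],[46,6],[47,0],[48,9],[50,0]]
[[8,7],[10,18],[11,7],[16,3],[18,0],[39,6],[41,5],[44,7],[46,6],[47,0],[48,9],[50,0]]
[[8,7],[10,18],[11,7],[16,3],[18,0],[20,10],[24,0],[39,6],[41,5],[44,7],[46,6],[47,0],[48,9],[50,0]]
[[8,7],[10,18],[11,7],[16,3],[18,0],[20,10],[24,0],[39,6],[41,5],[44,7],[46,6],[47,16],[48,9],[50,0]]
[[8,7],[10,18],[11,7],[16,3],[18,0],[20,10],[24,0],[39,6],[41,5],[44,7],[46,6],[47,16],[48,9],[50,0]]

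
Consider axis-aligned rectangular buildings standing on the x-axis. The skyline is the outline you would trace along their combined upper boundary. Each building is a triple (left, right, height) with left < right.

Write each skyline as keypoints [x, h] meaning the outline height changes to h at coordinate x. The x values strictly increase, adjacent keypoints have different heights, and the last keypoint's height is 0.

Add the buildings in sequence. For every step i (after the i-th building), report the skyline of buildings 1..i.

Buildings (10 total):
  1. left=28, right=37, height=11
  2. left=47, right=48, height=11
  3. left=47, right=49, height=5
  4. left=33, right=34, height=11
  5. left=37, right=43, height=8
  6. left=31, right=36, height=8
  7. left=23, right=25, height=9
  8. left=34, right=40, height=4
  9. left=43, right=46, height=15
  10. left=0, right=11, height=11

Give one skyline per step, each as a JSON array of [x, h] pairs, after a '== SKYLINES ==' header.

== SKYLINES ==
[[28,11],[37,0]]
[[28,11],[37,0],[47,11],[48,0]]
[[28,11],[37,0],[47,11],[48,5],[49,0]]
[[28,11],[37,0],[47,11],[48,5],[49,0]]
[[28,11],[37,8],[43,0],[47,11],[48,5],[49,0]]
[[28,11],[37,8],[43,0],[47,11],[48,5],[49,0]]
[[23,9],[25,0],[28,11],[37,8],[43,0],[47,11],[48,5],[49,0]]
[[23,9],[25,0],[28,11],[37,8],[43,0],[47,11],[48,5],[49,0]]
[[23,9],[25,0],[28,11],[37,8],[43,15],[46,0],[47,11],[48,5],[49,0]]
[[0,11],[11,0],[23,9],[25,0],[28,11],[37,8],[43,15],[46,0],[47,11],[48,5],[49,0]]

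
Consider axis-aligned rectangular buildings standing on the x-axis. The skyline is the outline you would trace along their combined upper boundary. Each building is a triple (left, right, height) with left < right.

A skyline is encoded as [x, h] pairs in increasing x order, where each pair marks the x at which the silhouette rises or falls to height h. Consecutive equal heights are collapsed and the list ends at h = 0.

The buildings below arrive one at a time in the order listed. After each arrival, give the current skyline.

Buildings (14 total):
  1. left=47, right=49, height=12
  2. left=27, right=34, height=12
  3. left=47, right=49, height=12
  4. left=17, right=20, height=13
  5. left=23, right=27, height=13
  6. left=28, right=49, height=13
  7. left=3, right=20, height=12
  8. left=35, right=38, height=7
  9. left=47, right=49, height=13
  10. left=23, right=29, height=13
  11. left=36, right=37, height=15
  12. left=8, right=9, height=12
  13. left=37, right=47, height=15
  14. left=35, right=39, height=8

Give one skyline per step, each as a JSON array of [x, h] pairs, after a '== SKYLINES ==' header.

== SKYLINES ==
[[47,12],[49,0]]
[[27,12],[34,0],[47,12],[49,0]]
[[27,12],[34,0],[47,12],[49,0]]
[[17,13],[20,0],[27,12],[34,0],[47,12],[49,0]]
[[17,13],[20,0],[23,13],[27,12],[34,0],[47,12],[49,0]]
[[17,13],[20,0],[23,13],[27,12],[28,13],[49,0]]
[[3,12],[17,13],[20,0],[23,13],[27,12],[28,13],[49,0]]
[[3,12],[17,13],[20,0],[23,13],[27,12],[28,13],[49,0]]
[[3,12],[17,13],[20,0],[23,13],[27,12],[28,13],[49,0]]
[[3,12],[17,13],[20,0],[23,13],[49,0]]
[[3,12],[17,13],[20,0],[23,13],[36,15],[37,13],[49,0]]
[[3,12],[17,13],[20,0],[23,13],[36,15],[37,13],[49,0]]
[[3,12],[17,13],[20,0],[23,13],[36,15],[47,13],[49,0]]
[[3,12],[17,13],[20,0],[23,13],[36,15],[47,13],[49,0]]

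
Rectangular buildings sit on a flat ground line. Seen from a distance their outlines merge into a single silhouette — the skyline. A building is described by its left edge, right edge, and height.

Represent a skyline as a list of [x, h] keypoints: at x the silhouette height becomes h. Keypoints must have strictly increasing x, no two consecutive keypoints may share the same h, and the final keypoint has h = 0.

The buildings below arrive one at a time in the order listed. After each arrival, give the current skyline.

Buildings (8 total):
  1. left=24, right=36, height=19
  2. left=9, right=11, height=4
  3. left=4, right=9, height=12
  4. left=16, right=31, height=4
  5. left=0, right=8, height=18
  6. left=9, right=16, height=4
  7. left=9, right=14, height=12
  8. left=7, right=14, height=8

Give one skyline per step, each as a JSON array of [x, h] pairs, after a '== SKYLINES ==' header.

== SKYLINES ==
[[24,19],[36,0]]
[[9,4],[11,0],[24,19],[36,0]]
[[4,12],[9,4],[11,0],[24,19],[36,0]]
[[4,12],[9,4],[11,0],[16,4],[24,19],[36,0]]
[[0,18],[8,12],[9,4],[11,0],[16,4],[24,19],[36,0]]
[[0,18],[8,12],[9,4],[24,19],[36,0]]
[[0,18],[8,12],[14,4],[24,19],[36,0]]
[[0,18],[8,12],[14,4],[24,19],[36,0]]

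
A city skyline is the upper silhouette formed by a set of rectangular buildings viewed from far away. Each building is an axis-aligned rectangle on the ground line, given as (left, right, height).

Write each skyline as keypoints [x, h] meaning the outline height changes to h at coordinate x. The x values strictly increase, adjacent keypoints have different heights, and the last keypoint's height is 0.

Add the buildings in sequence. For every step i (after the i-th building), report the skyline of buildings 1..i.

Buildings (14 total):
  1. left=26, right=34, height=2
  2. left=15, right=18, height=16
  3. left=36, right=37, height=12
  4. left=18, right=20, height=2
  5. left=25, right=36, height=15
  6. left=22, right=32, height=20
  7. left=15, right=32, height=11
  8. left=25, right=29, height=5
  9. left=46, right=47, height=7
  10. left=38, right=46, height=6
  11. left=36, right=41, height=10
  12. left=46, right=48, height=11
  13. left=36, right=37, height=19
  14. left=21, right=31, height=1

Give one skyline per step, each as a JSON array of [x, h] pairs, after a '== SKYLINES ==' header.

== SKYLINES ==
[[26,2],[34,0]]
[[15,16],[18,0],[26,2],[34,0]]
[[15,16],[18,0],[26,2],[34,0],[36,12],[37,0]]
[[15,16],[18,2],[20,0],[26,2],[34,0],[36,12],[37,0]]
[[15,16],[18,2],[20,0],[25,15],[36,12],[37,0]]
[[15,16],[18,2],[20,0],[22,20],[32,15],[36,12],[37,0]]
[[15,16],[18,11],[22,20],[32,15],[36,12],[37,0]]
[[15,16],[18,11],[22,20],[32,15],[36,12],[37,0]]
[[15,16],[18,11],[22,20],[32,15],[36,12],[37,0],[46,7],[47,0]]
[[15,16],[18,11],[22,20],[32,15],[36,12],[37,0],[38,6],[46,7],[47,0]]
[[15,16],[18,11],[22,20],[32,15],[36,12],[37,10],[41,6],[46,7],[47,0]]
[[15,16],[18,11],[22,20],[32,15],[36,12],[37,10],[41,6],[46,11],[48,0]]
[[15,16],[18,11],[22,20],[32,15],[36,19],[37,10],[41,6],[46,11],[48,0]]
[[15,16],[18,11],[22,20],[32,15],[36,19],[37,10],[41,6],[46,11],[48,0]]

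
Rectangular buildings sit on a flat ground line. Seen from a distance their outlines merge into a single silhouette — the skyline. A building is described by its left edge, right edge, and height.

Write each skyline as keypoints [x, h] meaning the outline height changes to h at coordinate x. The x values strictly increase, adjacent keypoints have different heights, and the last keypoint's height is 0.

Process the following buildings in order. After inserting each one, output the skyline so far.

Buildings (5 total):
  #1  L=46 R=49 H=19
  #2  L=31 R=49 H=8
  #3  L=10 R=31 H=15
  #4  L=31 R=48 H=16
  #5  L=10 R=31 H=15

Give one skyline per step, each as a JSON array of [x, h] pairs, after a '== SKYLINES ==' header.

== SKYLINES ==
[[46,19],[49,0]]
[[31,8],[46,19],[49,0]]
[[10,15],[31,8],[46,19],[49,0]]
[[10,15],[31,16],[46,19],[49,0]]
[[10,15],[31,16],[46,19],[49,0]]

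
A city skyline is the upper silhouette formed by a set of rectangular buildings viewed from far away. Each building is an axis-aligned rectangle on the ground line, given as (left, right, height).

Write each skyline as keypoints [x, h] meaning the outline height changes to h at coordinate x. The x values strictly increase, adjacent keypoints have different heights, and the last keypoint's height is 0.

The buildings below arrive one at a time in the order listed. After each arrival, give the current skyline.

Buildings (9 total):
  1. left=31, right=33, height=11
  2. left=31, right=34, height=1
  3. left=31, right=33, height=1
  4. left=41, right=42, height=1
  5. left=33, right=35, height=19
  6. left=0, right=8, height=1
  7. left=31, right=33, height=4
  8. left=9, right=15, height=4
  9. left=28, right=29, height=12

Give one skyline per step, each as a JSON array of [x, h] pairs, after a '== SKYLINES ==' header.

== SKYLINES ==
[[31,11],[33,0]]
[[31,11],[33,1],[34,0]]
[[31,11],[33,1],[34,0]]
[[31,11],[33,1],[34,0],[41,1],[42,0]]
[[31,11],[33,19],[35,0],[41,1],[42,0]]
[[0,1],[8,0],[31,11],[33,19],[35,0],[41,1],[42,0]]
[[0,1],[8,0],[31,11],[33,19],[35,0],[41,1],[42,0]]
[[0,1],[8,0],[9,4],[15,0],[31,11],[33,19],[35,0],[41,1],[42,0]]
[[0,1],[8,0],[9,4],[15,0],[28,12],[29,0],[31,11],[33,19],[35,0],[41,1],[42,0]]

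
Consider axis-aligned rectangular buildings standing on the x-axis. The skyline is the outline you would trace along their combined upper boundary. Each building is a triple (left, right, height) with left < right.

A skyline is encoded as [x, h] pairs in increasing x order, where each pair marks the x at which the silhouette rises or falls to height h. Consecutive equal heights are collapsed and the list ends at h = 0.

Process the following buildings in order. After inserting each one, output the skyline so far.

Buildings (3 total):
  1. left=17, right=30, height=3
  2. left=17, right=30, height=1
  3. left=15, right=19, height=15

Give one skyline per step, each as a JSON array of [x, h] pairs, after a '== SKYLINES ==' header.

== SKYLINES ==
[[17,3],[30,0]]
[[17,3],[30,0]]
[[15,15],[19,3],[30,0]]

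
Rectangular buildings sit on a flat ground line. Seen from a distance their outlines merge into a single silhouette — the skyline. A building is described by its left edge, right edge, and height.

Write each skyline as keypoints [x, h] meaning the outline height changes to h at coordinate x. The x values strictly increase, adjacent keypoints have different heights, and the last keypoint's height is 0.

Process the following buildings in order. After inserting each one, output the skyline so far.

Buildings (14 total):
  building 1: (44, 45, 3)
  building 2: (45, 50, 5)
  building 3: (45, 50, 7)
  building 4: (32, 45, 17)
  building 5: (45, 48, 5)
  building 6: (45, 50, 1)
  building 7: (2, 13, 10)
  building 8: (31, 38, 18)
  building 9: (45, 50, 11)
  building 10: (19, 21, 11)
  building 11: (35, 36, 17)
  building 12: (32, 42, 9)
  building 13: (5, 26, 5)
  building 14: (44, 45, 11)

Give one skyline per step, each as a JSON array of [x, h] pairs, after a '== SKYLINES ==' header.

== SKYLINES ==
[[44,3],[45,0]]
[[44,3],[45,5],[50,0]]
[[44,3],[45,7],[50,0]]
[[32,17],[45,7],[50,0]]
[[32,17],[45,7],[50,0]]
[[32,17],[45,7],[50,0]]
[[2,10],[13,0],[32,17],[45,7],[50,0]]
[[2,10],[13,0],[31,18],[38,17],[45,7],[50,0]]
[[2,10],[13,0],[31,18],[38,17],[45,11],[50,0]]
[[2,10],[13,0],[19,11],[21,0],[31,18],[38,17],[45,11],[50,0]]
[[2,10],[13,0],[19,11],[21,0],[31,18],[38,17],[45,11],[50,0]]
[[2,10],[13,0],[19,11],[21,0],[31,18],[38,17],[45,11],[50,0]]
[[2,10],[13,5],[19,11],[21,5],[26,0],[31,18],[38,17],[45,11],[50,0]]
[[2,10],[13,5],[19,11],[21,5],[26,0],[31,18],[38,17],[45,11],[50,0]]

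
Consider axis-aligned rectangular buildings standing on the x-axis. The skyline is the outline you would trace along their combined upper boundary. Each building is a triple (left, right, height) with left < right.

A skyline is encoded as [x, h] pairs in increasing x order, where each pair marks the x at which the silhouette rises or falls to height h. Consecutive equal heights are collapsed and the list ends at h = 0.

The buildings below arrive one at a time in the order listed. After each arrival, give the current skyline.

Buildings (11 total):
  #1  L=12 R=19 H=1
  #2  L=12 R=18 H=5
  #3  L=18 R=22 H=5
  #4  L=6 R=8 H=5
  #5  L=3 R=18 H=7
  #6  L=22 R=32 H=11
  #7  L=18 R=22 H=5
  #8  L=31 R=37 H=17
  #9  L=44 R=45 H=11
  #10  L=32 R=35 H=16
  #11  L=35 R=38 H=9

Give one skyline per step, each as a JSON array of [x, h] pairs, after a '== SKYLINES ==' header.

== SKYLINES ==
[[12,1],[19,0]]
[[12,5],[18,1],[19,0]]
[[12,5],[22,0]]
[[6,5],[8,0],[12,5],[22,0]]
[[3,7],[18,5],[22,0]]
[[3,7],[18,5],[22,11],[32,0]]
[[3,7],[18,5],[22,11],[32,0]]
[[3,7],[18,5],[22,11],[31,17],[37,0]]
[[3,7],[18,5],[22,11],[31,17],[37,0],[44,11],[45,0]]
[[3,7],[18,5],[22,11],[31,17],[37,0],[44,11],[45,0]]
[[3,7],[18,5],[22,11],[31,17],[37,9],[38,0],[44,11],[45,0]]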